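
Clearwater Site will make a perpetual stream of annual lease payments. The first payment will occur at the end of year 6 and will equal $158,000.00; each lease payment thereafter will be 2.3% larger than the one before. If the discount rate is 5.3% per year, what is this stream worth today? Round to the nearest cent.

Value at end of year 5: C₁ / (r − g) = $158,000.00 / (0.053 − 0.023) = $5,266,666.6667
Discount to today: PV = $5,266,666.6667 / (1 + 0.053)^5 = $5,266,666.6667 / 1.294619 = $4,068,122.07

$4068122.07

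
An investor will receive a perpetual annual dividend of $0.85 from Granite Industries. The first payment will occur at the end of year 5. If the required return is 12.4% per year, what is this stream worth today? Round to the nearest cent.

Value at end of year 4: C / r = $0.85 / 0.124 = $6.8548
Discount to today: PV = $6.8548 / (1 + 0.124)^4 = $6.8548 / 1.596119 = $4.29

$4.29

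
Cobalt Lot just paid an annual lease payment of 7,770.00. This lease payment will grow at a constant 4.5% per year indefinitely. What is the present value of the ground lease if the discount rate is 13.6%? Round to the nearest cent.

89226.92

D₁ = D₀ × (1 + g) = 7,770.00 × 1.045 = 8,119.6500
Growing perpetuity: P = D₁ / (r − g) = 8,119.6500 / (0.136 − 0.045) = 89,226.92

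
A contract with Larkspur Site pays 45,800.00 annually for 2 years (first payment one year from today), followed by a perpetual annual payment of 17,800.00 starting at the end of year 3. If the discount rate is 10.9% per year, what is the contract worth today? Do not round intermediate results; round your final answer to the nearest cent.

PV of 2-year annuity: 45,800.00 × [1 − (1+0.109)^−2] / 0.109 = 78537.84228
Perpetuity value at year 2: 17,800.00 / 0.109 = 163302.75229
PV of perpetuity: 163302.75229 / (1+0.109)^2 = 132779.31141
Total PV = 78537.84228 + 132779.31141 = 211317.15369

211317.15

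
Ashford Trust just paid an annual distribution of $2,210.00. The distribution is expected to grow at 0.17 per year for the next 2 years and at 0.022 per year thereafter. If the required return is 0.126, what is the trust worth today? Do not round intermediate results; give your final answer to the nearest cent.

D_1 = 2585.70000
D_2 = 3025.26900
Terminal value at year 2: TV = D_2×(1+g_2)/(r−g_2) = 3091.82492/0.104 = 29729.08575
P_0 = D_1/(1+r)^1 + D_2/(1+r)^2 + TV/(1+r)^2
    = 2296.35879 + 2386.09217 + 23447.94424 = 28130.39520

$28130.40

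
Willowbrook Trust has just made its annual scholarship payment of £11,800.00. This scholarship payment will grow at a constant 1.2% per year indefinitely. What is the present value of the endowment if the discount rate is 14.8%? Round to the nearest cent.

£87805.88

D₁ = D₀ × (1 + g) = £11,800.00 × 1.012 = £11,941.6000
Growing perpetuity: P = D₁ / (r − g) = £11,941.6000 / (0.148 − 0.012) = £87,805.88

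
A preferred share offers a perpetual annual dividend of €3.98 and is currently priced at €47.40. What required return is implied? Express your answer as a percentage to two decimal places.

8.40%

P = C/r ⇒ r = C/P = €3.98/€47.40 = 0.083966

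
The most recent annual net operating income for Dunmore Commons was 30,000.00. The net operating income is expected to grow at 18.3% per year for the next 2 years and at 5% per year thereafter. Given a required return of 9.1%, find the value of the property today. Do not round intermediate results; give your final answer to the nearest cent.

971133.22

D_1 = 35490.00000
D_2 = 41984.67000
Terminal value at year 2: TV = D_2×(1+g_2)/(r−g_2) = 44083.90350/0.041 = 1075217.15854
P_0 = D_1/(1+r)^1 + D_2/(1+r)^2 + TV/(1+r)^2
    = 32529.78918 + 35272.90615 + 903330.52324 = 971133.21857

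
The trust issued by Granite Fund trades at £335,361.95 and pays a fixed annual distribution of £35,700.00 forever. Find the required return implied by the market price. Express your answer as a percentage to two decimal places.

P = C/r ⇒ r = C/P = £35,700.00/£335,361.95 = 0.106452

10.65%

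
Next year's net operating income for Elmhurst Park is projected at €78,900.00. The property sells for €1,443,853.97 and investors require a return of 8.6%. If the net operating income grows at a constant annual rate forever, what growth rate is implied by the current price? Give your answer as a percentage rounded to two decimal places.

3.14%

P = D₁/(r−g) ⇒ g = r − D₁/P = 0.086 − €78,900.00/€1,443,853.97 = 0.031355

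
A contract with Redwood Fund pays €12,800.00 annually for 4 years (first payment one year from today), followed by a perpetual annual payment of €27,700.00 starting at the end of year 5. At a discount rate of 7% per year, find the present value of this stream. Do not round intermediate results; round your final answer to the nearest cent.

PV of 4-year annuity: €12,800.00 × [1 − (1+0.07)^−4] / 0.07 = 43356.30408
Perpetuity value at year 4: €27,700.00 / 0.07 = 395714.28571
PV of perpetuity: 395714.28571 / (1+0.07)^4 = 301888.53391
Total PV = 43356.30408 + 301888.53391 = 345244.83799

€345244.84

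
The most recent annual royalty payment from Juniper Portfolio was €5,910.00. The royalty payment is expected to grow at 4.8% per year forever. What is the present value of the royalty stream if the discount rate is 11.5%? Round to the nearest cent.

€92442.99

D₁ = D₀ × (1 + g) = €5,910.00 × 1.048 = €6,193.6800
Growing perpetuity: P = D₁ / (r − g) = €6,193.6800 / (0.115 − 0.048) = €92,442.99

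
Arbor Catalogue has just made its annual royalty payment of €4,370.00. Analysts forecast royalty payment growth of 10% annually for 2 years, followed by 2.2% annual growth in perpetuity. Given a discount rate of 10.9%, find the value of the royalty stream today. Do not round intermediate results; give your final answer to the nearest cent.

D_1 = 4807.00000
D_2 = 5287.70000
Terminal value at year 2: TV = D_2×(1+g_2)/(r−g_2) = 5404.02940/0.087 = 62115.28046
P_0 = D_1/(1+r)^1 + D_2/(1+r)^2 + TV/(1+r)^2
    = 4334.53562 + 4299.35904 + 50505.11428 = 59139.00894

€59139.01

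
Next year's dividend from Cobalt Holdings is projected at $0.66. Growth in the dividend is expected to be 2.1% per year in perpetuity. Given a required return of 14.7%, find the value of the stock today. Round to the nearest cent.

Growing perpetuity: P = D₁ / (r − g) = $0.6600 / (0.147 − 0.021) = $5.24

$5.24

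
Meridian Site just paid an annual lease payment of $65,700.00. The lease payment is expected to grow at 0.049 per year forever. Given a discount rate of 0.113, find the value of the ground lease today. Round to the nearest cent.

$1076864.06

D₁ = D₀ × (1 + g) = $65,700.00 × 1.049 = $68,919.3000
Growing perpetuity: P = D₁ / (r − g) = $68,919.3000 / (0.113 − 0.049) = $1,076,864.06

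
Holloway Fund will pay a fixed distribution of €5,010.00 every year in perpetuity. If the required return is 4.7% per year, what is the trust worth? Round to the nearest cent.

€106595.74

Level perpetuity: PV = C / r = €5,010.00 / 0.047 = €106,595.74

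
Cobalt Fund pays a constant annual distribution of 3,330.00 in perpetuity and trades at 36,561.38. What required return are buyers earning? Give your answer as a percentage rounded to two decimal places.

P = C/r ⇒ r = C/P = 3,330.00/36,561.38 = 0.091080

9.11%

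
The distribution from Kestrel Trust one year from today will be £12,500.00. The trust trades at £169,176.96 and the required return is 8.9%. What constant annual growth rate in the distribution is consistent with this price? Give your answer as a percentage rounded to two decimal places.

P = D₁/(r−g) ⇒ g = r − D₁/P = 0.089 − £12,500.00/£169,176.96 = 0.015113

1.51%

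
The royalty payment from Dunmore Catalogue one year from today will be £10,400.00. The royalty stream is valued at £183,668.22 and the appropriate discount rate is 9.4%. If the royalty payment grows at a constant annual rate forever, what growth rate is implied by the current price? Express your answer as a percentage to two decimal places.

3.74%

P = D₁/(r−g) ⇒ g = r − D₁/P = 0.094 − £10,400.00/£183,668.22 = 0.037376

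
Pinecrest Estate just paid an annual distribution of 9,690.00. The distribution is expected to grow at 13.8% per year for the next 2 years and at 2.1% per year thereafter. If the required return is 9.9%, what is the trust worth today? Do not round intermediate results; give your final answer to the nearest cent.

156425.42

D_1 = 11027.22000
D_2 = 12548.97636
Terminal value at year 2: TV = D_2×(1+g_2)/(r−g_2) = 12812.50486/0.078 = 164262.88287
P_0 = D_1/(1+r)^1 + D_2/(1+r)^2 + TV/(1+r)^2
    = 10033.86715 + 10389.93705 + 136001.61191 = 156425.41611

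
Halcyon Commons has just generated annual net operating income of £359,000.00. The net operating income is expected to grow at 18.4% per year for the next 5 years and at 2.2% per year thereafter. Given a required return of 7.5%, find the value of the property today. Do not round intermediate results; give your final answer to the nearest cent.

D_1 = 425056.00000
D_2 = 503266.30400
D_3 = 595867.30394
D_4 = 705506.88786
D_5 = 835320.15523
Terminal value at year 5: TV = D_5×(1+g_2)/(r−g_2) = 853697.19864/0.053 = 16107494.31399
P_0 = D_1/(1+r)^1 + D_2/(1+r)^2 + D_3/(1+r)^3 + D_4/(1+r)^4 + D_5/(1+r)^5 + TV/(1+r)^5
    = 395400.93023 + 435492.74548 + 479649.68433 + 528283.93139 + 581849.46490 + 11219814.20994 = 13640490.96628

£13640490.97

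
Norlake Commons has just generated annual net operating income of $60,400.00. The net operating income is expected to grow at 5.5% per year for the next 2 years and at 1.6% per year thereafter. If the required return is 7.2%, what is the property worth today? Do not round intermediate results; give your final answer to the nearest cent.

$1179290.08

D_1 = 63722.00000
D_2 = 67226.71000
Terminal value at year 2: TV = D_2×(1+g_2)/(r−g_2) = 68302.33736/0.056 = 1219684.59571
P_0 = D_1/(1+r)^1 + D_2/(1+r)^2 + TV/(1+r)^2
    = 59442.16418 + 58499.51792 + 1061348.39653 = 1179290.07862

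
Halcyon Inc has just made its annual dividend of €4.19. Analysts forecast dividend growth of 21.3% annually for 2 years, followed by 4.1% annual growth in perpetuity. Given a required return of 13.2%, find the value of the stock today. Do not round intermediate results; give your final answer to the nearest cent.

D_1 = 5.08247
D_2 = 6.16504
Terminal value at year 2: TV = D_2×(1+g_2)/(r−g_2) = 6.41780/0.091 = 70.52530
P_0 = D_1/(1+r)^1 + D_2/(1+r)^2 + TV/(1+r)^2
    = 4.48981 + 4.81108 + 55.03666 = 64.33756

€64.34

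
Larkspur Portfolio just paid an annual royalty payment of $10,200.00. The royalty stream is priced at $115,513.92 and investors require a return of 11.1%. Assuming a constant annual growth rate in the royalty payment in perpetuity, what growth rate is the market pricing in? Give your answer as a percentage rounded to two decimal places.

P = D₀(1+g)/(r−g) ⇒ P(r−g) = D₀(1+g) ⇒ g(P+D₀) = P·r − D₀
g = (P·r − D₀)/(P + D₀) = ($115,513.92×0.111 − $10,200.00) / ($115,513.92 + $10,200.00) = 0.020857

2.09%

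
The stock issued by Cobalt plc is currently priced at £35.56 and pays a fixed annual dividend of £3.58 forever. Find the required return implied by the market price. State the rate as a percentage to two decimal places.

P = C/r ⇒ r = C/P = £3.58/£35.56 = 0.100675

10.07%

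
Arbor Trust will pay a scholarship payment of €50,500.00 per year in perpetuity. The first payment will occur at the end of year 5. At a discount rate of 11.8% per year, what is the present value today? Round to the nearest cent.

Value at end of year 4: C / r = €50,500.00 / 0.118 = €427,966.1017
Discount to today: PV = €427,966.1017 / (1 + 0.118)^4 = €427,966.1017 / 1.562310 = €273,931.61

€273931.61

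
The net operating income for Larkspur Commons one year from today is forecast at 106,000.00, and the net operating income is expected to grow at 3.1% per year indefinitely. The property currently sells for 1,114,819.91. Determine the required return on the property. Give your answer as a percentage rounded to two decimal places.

P = D₁/(r − g) ⇒ r = D₁/P + g = 106,000.0000/1,114,819.91 + 0.031 = 0.095083 + 0.031 = 0.126083

12.61%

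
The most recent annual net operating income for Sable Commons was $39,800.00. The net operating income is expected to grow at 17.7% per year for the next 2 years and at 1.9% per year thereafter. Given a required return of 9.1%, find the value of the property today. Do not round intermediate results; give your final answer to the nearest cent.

$744842.98

D_1 = 46844.60000
D_2 = 55136.09420
Terminal value at year 2: TV = D_2×(1+g_2)/(r−g_2) = 56183.67999/0.072 = 780328.88875
P_0 = D_1/(1+r)^1 + D_2/(1+r)^2 + TV/(1+r)^2
    = 42937.30522 + 46321.91407 + 655583.75606 = 744842.97535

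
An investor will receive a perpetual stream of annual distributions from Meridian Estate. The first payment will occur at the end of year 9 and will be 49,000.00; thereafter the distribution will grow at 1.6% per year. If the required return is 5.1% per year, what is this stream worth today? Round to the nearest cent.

940386.33

Value at end of year 8: C₁ / (r − g) = 49,000.00 / (0.051 − 0.016) = 1,400,000.0000
Discount to today: PV = 1,400,000.0000 / (1 + 0.051)^8 = 1,400,000.0000 / 1.488750 = 940,386.33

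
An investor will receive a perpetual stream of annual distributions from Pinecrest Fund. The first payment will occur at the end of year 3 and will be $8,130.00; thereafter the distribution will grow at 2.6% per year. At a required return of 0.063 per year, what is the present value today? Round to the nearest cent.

$194456.42

Value at end of year 2: C₁ / (r − g) = $8,130.00 / (0.063 − 0.026) = $219,729.7297
Discount to today: PV = $219,729.7297 / (1 + 0.063)^2 = $219,729.7297 / 1.129969 = $194,456.42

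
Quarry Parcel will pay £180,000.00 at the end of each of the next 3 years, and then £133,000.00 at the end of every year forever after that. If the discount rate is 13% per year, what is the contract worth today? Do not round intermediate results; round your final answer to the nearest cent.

PV of 3-year annuity: £180,000.00 × [1 − (1+0.13)^−3] / 0.13 = 425007.46762
Perpetuity value at year 3: £133,000.00 / 0.13 = 1023076.92308
PV of perpetuity: 1023076.92308 / (1+0.13)^3 = 709043.62756
Total PV = 425007.46762 + 709043.62756 = 1134051.09518

£1134051.10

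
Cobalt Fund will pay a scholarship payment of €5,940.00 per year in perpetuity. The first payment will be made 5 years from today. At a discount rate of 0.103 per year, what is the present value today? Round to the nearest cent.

€38962.53

Value at end of year 4: C / r = €5,940.00 / 0.103 = €57,669.9029
Discount to today: PV = €57,669.9029 / (1 + 0.103)^4 = €57,669.9029 / 1.480137 = €38,962.53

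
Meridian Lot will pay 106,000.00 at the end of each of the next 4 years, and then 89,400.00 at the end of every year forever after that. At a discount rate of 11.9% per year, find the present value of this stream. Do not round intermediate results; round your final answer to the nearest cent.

801786.88

PV of 4-year annuity: 106,000.00 × [1 − (1+0.119)^−4] / 0.119 = 322638.29170
Perpetuity value at year 4: 89,400.00 / 0.119 = 751260.50420
PV of perpetuity: 751260.50420 / (1+0.119)^4 = 479148.58648
Total PV = 322638.29170 + 479148.58648 = 801786.87819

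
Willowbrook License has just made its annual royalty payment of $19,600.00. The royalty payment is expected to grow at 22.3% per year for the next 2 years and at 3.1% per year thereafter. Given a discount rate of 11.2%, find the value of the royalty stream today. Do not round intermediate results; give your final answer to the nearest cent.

$347032.63

D_1 = 23970.80000
D_2 = 29316.28840
Terminal value at year 2: TV = D_2×(1+g_2)/(r−g_2) = 30225.09334/0.081 = 373149.30050
P_0 = D_1/(1+r)^1 + D_2/(1+r)^2 + TV/(1+r)^2
    = 21556.47482 + 23708.24524 + 301767.91161 = 347032.63167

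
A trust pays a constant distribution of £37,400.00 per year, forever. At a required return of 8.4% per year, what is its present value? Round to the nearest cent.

£445238.10

Level perpetuity: PV = C / r = £37,400.00 / 0.084 = £445,238.10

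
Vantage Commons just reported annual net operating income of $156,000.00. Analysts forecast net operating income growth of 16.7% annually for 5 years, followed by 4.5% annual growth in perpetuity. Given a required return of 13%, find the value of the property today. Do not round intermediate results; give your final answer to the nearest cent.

D_1 = 182052.00000
D_2 = 212454.68400
D_3 = 247934.61623
D_4 = 289339.69714
D_5 = 337659.42656
Terminal value at year 5: TV = D_5×(1+g_2)/(r−g_2) = 352854.10076/0.085 = 4151224.71477
P_0 = D_1/(1+r)^1 + D_2/(1+r)^2 + D_3/(1+r)^3 + D_4/(1+r)^4 + D_5/(1+r)^5 + TV/(1+r)^5
    = 161107.96460 + 166383.18114 + 171831.12601 + 177457.45492 + 183268.00875 + 2253118.46051 = 3113166.19593

$3113166.20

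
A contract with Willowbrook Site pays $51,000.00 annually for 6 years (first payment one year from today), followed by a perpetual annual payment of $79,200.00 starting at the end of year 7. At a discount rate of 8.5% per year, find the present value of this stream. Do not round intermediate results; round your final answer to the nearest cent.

$803353.55

PV of 6-year annuity: $51,000.00 × [1 − (1+0.085)^−6] / 0.085 = 232232.94565
Perpetuity value at year 6: $79,200.00 / 0.085 = 931764.70588
PV of perpetuity: 931764.70588 / (1+0.085)^6 = 571120.60205
Total PV = 232232.94565 + 571120.60205 = 803353.54770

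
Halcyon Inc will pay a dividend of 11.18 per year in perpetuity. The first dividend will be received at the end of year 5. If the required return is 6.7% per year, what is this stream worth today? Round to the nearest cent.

Value at end of year 4: C / r = 11.18 / 0.067 = 166.8657
Discount to today: PV = 166.8657 / (1 + 0.067)^4 = 166.8657 / 1.296157 = 128.74

128.74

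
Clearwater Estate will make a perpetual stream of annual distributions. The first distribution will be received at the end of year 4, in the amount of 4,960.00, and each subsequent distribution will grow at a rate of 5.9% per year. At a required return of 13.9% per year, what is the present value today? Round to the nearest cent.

Value at end of year 3: C₁ / (r − g) = 4,960.00 / (0.139 − 0.059) = 62,000.0000
Discount to today: PV = 62,000.0000 / (1 + 0.139)^3 = 62,000.0000 / 1.477649 = 41,958.55

41958.55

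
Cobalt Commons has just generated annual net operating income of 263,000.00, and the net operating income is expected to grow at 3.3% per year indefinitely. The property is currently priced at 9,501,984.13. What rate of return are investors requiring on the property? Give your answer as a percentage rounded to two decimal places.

D₁ = 263,000.00 × 1.033 = 271,679.0000
P = D₁/(r − g) ⇒ r = D₁/P + g = 271,679.0000/9,501,984.13 + 0.033 = 0.028592 + 0.033 = 0.061592

6.16%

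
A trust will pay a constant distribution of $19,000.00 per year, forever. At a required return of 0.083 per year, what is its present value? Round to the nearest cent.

Level perpetuity: PV = C / r = $19,000.00 / 0.083 = $228,915.66

$228915.66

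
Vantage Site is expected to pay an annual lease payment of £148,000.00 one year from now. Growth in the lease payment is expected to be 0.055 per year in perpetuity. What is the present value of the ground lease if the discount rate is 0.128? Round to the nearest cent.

£2027397.26

Growing perpetuity: P = D₁ / (r − g) = £148,000.0000 / (0.128 − 0.055) = £2,027,397.26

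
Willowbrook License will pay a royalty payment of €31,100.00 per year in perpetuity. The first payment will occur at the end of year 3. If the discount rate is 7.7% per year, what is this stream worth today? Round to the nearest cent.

Value at end of year 2: C / r = €31,100.00 / 0.077 = €403,896.1039
Discount to today: PV = €403,896.1039 / (1 + 0.077)^2 = €403,896.1039 / 1.159929 = €348,207.61

€348207.61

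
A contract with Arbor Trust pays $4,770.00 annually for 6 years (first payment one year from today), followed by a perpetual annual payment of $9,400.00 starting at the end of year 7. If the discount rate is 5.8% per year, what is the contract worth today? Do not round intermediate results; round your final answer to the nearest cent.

$139157.98

PV of 6-year annuity: $4,770.00 × [1 − (1+0.058)^−6] / 0.058 = 23603.75329
Perpetuity value at year 6: $9,400.00 / 0.058 = 162068.96552
PV of perpetuity: 162068.96552 / (1+0.058)^6 = 115554.23156
Total PV = 23603.75329 + 115554.23156 = 139157.98486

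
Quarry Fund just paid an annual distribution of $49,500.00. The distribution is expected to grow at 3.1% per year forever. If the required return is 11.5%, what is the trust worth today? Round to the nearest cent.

D₁ = D₀ × (1 + g) = $49,500.00 × 1.031 = $51,034.5000
Growing perpetuity: P = D₁ / (r − g) = $51,034.5000 / (0.115 − 0.031) = $607,553.57

$607553.57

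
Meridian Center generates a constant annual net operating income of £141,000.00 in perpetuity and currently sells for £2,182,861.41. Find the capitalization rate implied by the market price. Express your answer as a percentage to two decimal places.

6.46%

P = C/r ⇒ r = C/P = £141,000.00/£2,182,861.41 = 0.064594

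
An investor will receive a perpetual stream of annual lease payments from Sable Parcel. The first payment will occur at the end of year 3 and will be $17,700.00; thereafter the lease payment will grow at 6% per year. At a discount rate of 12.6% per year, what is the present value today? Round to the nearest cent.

$211520.54

Value at end of year 2: C₁ / (r − g) = $17,700.00 / (0.126 − 0.06) = $268,181.8182
Discount to today: PV = $268,181.8182 / (1 + 0.126)^2 = $268,181.8182 / 1.267876 = $211,520.54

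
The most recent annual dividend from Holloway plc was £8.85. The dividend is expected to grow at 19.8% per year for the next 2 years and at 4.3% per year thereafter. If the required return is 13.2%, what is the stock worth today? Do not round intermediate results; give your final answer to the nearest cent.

£135.44

D_1 = 10.60230
D_2 = 12.70156
Terminal value at year 2: TV = D_2×(1+g_2)/(r−g_2) = 13.24772/0.089 = 148.85081
P_0 = D_1/(1+r)^1 + D_2/(1+r)^2 + TV/(1+r)^2
    = 9.36599 + 9.91206 + 116.16047 = 135.43852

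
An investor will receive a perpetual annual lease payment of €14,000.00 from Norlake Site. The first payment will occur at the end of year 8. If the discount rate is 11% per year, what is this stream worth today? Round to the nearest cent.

Value at end of year 7: C / r = €14,000.00 / 0.11 = €127,272.7273
Discount to today: PV = €127,272.7273 / (1 + 0.11)^7 = €127,272.7273 / 2.076160 = €61,301.98

€61301.98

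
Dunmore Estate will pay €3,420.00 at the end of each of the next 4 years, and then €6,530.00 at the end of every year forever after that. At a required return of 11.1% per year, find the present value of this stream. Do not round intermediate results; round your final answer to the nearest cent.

PV of 4-year annuity: €3,420.00 × [1 − (1+0.111)^−4] / 0.111 = 10587.74983
Perpetuity value at year 4: €6,530.00 / 0.111 = 58828.82883
PV of perpetuity: 58828.82883 / (1+0.111)^4 = 38613.03749
Total PV = 10587.74983 + 38613.03749 = 49200.78732

€49200.79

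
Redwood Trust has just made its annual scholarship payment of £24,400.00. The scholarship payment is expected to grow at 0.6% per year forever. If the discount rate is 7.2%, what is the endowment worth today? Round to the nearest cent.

D₁ = D₀ × (1 + g) = £24,400.00 × 1.006 = £24,546.4000
Growing perpetuity: P = D₁ / (r − g) = £24,546.4000 / (0.072 − 0.006) = £371,915.15

£371915.15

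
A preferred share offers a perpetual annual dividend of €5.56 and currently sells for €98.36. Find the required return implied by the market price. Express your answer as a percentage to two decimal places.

5.65%

P = C/r ⇒ r = C/P = €5.56/€98.36 = 0.056527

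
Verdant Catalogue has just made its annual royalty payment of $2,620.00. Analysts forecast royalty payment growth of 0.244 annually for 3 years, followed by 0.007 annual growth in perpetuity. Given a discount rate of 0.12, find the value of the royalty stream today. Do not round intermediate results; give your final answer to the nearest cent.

$41725.77

D_1 = 3259.28000
D_2 = 4054.54432
D_3 = 5043.85313
Terminal value at year 3: TV = D_3×(1+g_2)/(r−g_2) = 5079.16011/0.113 = 44948.31952
P_0 = D_1/(1+r)^1 + D_2/(1+r)^2 + D_3/(1+r)^3 + TV/(1+r)^3
    = 2910.07143 + 3232.25791 + 3590.11503 + 31993.32601 = 41725.77038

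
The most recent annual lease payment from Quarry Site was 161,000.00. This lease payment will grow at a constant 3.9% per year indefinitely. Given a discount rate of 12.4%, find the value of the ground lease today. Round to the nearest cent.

1967988.24

D₁ = D₀ × (1 + g) = 161,000.00 × 1.039 = 167,279.0000
Growing perpetuity: P = D₁ / (r − g) = 167,279.0000 / (0.124 − 0.039) = 1,967,988.24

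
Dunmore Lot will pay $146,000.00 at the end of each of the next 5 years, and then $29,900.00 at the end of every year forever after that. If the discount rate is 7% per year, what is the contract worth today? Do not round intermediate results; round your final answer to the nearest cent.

$903175.78

PV of 5-year annuity: $146,000.00 × [1 − (1+0.07)^−5] / 0.07 = 598628.82565
Perpetuity value at year 5: $29,900.00 / 0.07 = 427142.85714
PV of perpetuity: 427142.85714 / (1+0.07)^5 = 304546.95381
Total PV = 598628.82565 + 304546.95381 = 903175.77946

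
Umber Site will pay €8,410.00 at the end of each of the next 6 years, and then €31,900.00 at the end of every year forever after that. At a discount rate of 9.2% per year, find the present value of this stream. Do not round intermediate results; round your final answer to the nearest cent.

PV of 6-year annuity: €8,410.00 × [1 − (1+0.092)^−6] / 0.092 = 37502.67028
Perpetuity value at year 6: €31,900.00 / 0.092 = 346739.13043
PV of perpetuity: 346739.13043 / (1+0.092)^6 = 204487.62246
Total PV = 37502.67028 + 204487.62246 = 241990.29274

€241990.29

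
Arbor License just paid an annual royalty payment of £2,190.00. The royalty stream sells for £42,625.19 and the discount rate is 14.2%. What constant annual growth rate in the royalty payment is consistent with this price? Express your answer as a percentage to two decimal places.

8.62%

P = D₀(1+g)/(r−g) ⇒ P(r−g) = D₀(1+g) ⇒ g(P+D₀) = P·r − D₀
g = (P·r − D₀)/(P + D₀) = (£42,625.19×0.142 − £2,190.00) / (£42,625.19 + £2,190.00) = 0.086193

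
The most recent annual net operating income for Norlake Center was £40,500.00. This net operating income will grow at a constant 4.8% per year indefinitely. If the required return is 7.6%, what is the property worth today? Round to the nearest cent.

£1515857.14

D₁ = D₀ × (1 + g) = £40,500.00 × 1.048 = £42,444.0000
Growing perpetuity: P = D₁ / (r − g) = £42,444.0000 / (0.076 − 0.048) = £1,515,857.14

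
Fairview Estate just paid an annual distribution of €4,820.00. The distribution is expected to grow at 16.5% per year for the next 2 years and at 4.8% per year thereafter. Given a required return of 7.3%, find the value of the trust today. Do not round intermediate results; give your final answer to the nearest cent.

D_1 = 5615.30000
D_2 = 6541.82450
Terminal value at year 2: TV = D_2×(1+g_2)/(r−g_2) = 6855.83208/0.025 = 274233.28304
P_0 = D_1/(1+r)^1 + D_2/(1+r)^2 + TV/(1+r)^2
    = 5233.27120 + 5681.97665 + 238188.46137 = 249103.70923

€249103.71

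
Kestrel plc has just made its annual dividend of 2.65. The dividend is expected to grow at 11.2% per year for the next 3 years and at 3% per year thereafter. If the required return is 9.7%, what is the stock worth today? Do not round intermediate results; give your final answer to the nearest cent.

50.60

D_1 = 2.94680
D_2 = 3.27684
D_3 = 3.64385
Terminal value at year 3: TV = D_3×(1+g_2)/(r−g_2) = 3.75316/0.067 = 56.01736
P_0 = D_1/(1+r)^1 + D_2/(1+r)^2 + D_3/(1+r)^3 + TV/(1+r)^3
    = 2.68624 + 2.72297 + 2.76020 + 42.43291 = 50.60231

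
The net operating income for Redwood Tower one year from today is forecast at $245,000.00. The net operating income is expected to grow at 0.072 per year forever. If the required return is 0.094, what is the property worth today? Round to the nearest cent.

$11136363.64

Growing perpetuity: P = D₁ / (r − g) = $245,000.0000 / (0.094 − 0.072) = $11,136,363.64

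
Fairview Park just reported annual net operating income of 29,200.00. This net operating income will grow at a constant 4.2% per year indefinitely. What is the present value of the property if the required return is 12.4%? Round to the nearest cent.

D₁ = D₀ × (1 + g) = 29,200.00 × 1.042 = 30,426.4000
Growing perpetuity: P = D₁ / (r − g) = 30,426.4000 / (0.124 − 0.042) = 371,053.66

371053.66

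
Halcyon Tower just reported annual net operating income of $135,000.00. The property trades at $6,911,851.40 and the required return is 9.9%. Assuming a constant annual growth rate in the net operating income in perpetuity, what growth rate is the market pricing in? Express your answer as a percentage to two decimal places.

7.79%

P = D₀(1+g)/(r−g) ⇒ P(r−g) = D₀(1+g) ⇒ g(P+D₀) = P·r − D₀
g = (P·r − D₀)/(P + D₀) = ($6,911,851.40×0.099 − $135,000.00) / ($6,911,851.40 + $135,000.00) = 0.077946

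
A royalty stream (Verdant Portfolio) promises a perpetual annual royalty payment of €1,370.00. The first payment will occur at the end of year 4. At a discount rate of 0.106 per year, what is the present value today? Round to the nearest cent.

€9553.21

Value at end of year 3: C / r = €1,370.00 / 0.106 = €12,924.5283
Discount to today: PV = €12,924.5283 / (1 + 0.106)^3 = €12,924.5283 / 1.352899 = €9,553.21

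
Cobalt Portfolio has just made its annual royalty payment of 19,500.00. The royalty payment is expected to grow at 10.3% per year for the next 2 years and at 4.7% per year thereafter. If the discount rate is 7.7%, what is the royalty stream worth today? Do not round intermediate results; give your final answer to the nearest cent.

754228.74

D_1 = 21508.50000
D_2 = 23723.87550
Terminal value at year 2: TV = D_2×(1+g_2)/(r−g_2) = 24838.89765/0.03 = 827963.25495
P_0 = D_1/(1+r)^1 + D_2/(1+r)^2 + TV/(1+r)^2
    = 19970.75209 + 20452.86867 + 713805.11648 = 754228.73723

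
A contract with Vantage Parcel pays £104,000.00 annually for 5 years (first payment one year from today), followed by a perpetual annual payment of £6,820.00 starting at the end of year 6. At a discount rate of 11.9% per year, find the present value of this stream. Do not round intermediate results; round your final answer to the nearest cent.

PV of 5-year annuity: £104,000.00 × [1 − (1+0.119)^−5] / 0.119 = 375827.32508
Perpetuity value at year 5: £6,820.00 / 0.119 = 57310.92437
PV of perpetuity: 57310.92437 / (1+0.119)^5 = 32665.32478
Total PV = 375827.32508 + 32665.32478 = 408492.64986

£408492.65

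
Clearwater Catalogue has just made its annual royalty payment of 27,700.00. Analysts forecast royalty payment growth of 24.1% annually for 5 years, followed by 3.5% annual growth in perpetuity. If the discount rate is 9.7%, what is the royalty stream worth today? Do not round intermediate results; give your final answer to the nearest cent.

D_1 = 34375.70000
D_2 = 42660.24370
D_3 = 52941.36243
D_4 = 65700.23078
D_5 = 81533.98640
Terminal value at year 5: TV = D_5×(1+g_2)/(r−g_2) = 84387.67592/0.062 = 1361091.54708
P_0 = D_1/(1+r)^1 + D_2/(1+r)^2 + D_3/(1+r)^3 + D_4/(1+r)^4 + D_5/(1+r)^5 + TV/(1+r)^5
    = 31336.09845 + 35449.49697 + 40102.84935 + 45367.03377 + 51322.23237 + 856750.16941 = 1060327.88033

1060327.88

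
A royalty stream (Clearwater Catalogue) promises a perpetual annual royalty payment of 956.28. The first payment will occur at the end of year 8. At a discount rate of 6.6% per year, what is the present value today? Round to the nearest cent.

9262.77

Value at end of year 7: C / r = 956.28 / 0.066 = 14,489.0909
Discount to today: PV = 14,489.0909 / (1 + 0.066)^7 = 14,489.0909 / 1.564229 = 9,262.77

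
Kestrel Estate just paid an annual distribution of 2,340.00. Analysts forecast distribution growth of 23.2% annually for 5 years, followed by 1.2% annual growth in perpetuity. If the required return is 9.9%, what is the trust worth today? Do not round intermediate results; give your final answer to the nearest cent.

D_1 = 2882.88000
D_2 = 3551.70816
D_3 = 4375.70445
D_4 = 5390.86789
D_5 = 6641.54924
Terminal value at year 5: TV = D_5×(1+g_2)/(r−g_2) = 6721.24783/0.087 = 77255.72215
P_0 = D_1/(1+r)^1 + D_2/(1+r)^2 + D_3/(1+r)^3 + D_4/(1+r)^4 + D_5/(1+r)^5 + TV/(1+r)^5
    = 2623.18471 + 2940.64019 + 3296.51384 + 3695.45501 + 4142.67568 + 48188.36534 = 64886.83477

64886.83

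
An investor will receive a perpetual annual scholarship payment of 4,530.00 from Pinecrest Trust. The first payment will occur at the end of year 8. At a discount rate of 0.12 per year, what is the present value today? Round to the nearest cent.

17076.18

Value at end of year 7: C / r = 4,530.00 / 0.12 = 37,750.0000
Discount to today: PV = 37,750.0000 / (1 + 0.12)^7 = 37,750.0000 / 2.210681 = 17,076.18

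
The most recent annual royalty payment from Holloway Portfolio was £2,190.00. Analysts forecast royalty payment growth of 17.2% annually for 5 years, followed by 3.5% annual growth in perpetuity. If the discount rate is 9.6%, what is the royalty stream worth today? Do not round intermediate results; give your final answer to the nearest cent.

D_1 = 2566.68000
D_2 = 3008.14896
D_3 = 3525.55058
D_4 = 4131.94528
D_5 = 4842.63987
Terminal value at year 5: TV = D_5×(1+g_2)/(r−g_2) = 5012.13226/0.061 = 82166.10270
P_0 = D_1/(1+r)^1 + D_2/(1+r)^2 + D_3/(1+r)^3 + D_4/(1+r)^4 + D_5/(1+r)^5 + TV/(1+r)^5
    = 2341.86131 + 2504.25316 + 2677.90575 + 2863.59994 + 3062.17074 + 51956.50356 = 65406.29446

£65406.29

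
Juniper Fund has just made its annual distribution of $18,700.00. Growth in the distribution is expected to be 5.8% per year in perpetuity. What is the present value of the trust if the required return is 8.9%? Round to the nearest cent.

D₁ = D₀ × (1 + g) = $18,700.00 × 1.058 = $19,784.6000
Growing perpetuity: P = D₁ / (r − g) = $19,784.6000 / (0.089 − 0.058) = $638,212.90

$638212.90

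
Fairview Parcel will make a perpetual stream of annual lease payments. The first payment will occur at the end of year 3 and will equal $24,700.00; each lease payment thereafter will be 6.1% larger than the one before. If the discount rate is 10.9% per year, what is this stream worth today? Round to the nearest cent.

$418400.91

Value at end of year 2: C₁ / (r − g) = $24,700.00 / (0.109 − 0.061) = $514,583.3333
Discount to today: PV = $514,583.3333 / (1 + 0.109)^2 = $514,583.3333 / 1.229881 = $418,400.91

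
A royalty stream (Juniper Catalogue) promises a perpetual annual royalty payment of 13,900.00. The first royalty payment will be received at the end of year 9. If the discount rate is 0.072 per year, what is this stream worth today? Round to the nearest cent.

110693.98

Value at end of year 8: C / r = 13,900.00 / 0.072 = 193,055.5556
Discount to today: PV = 193,055.5556 / (1 + 0.072)^8 = 193,055.5556 / 1.744047 = 110,693.98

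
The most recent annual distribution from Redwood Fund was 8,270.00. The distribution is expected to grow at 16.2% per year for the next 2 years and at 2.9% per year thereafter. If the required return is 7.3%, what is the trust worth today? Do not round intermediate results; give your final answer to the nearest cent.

D_1 = 9609.74000
D_2 = 11166.51788
Terminal value at year 2: TV = D_2×(1+g_2)/(r−g_2) = 11490.34690/0.044 = 261144.24769
P_0 = D_1/(1+r)^1 + D_2/(1+r)^2 + TV/(1+r)^2
    = 8955.95527 + 9698.80710 + 226819.82969 = 245474.59205

245474.59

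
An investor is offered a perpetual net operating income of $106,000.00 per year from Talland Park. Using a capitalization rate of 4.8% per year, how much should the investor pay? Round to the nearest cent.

Level perpetuity: PV = C / r = $106,000.00 / 0.048 = $2,208,333.33

$2208333.33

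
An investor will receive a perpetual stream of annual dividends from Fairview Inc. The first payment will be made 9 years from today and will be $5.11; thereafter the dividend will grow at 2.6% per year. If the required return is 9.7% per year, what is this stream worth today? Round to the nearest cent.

Value at end of year 8: C₁ / (r − g) = $5.11 / (0.097 − 0.026) = $71.9718
Discount to today: PV = $71.9718 / (1 + 0.097)^8 = $71.9718 / 2.097264 = $34.32

$34.32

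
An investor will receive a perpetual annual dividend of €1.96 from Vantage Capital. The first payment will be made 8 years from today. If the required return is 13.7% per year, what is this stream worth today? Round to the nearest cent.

€5.82

Value at end of year 7: C / r = €1.96 / 0.137 = €14.3066
Discount to today: PV = €14.3066 / (1 + 0.137)^7 = €14.3066 / 2.456537 = €5.82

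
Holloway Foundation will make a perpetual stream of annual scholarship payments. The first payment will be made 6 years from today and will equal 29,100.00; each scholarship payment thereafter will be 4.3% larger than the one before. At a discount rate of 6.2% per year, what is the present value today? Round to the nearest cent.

Value at end of year 5: C₁ / (r − g) = 29,100.00 / (0.062 − 0.043) = 1,531,578.9474
Discount to today: PV = 1,531,578.9474 / (1 + 0.062)^5 = 1,531,578.9474 / 1.350898 = 1,133,748.71

1133748.71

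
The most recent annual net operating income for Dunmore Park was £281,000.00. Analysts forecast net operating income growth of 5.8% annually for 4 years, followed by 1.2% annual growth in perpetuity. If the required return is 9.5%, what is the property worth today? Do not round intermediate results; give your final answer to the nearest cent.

D_1 = 297298.00000
D_2 = 314541.28400
D_3 = 332784.67847
D_4 = 352086.18982
Terminal value at year 4: TV = D_4×(1+g_2)/(r−g_2) = 356311.22410/0.083 = 4292906.31447
P_0 = D_1/(1+r)^1 + D_2/(1+r)^2 + D_3/(1+r)^3 + D_4/(1+r)^4 + TV/(1+r)^4
    = 271505.02283 + 262330.88051 + 253466.73203 + 244902.10273 + 2986035.27668 = 4018240.01478

£4018240.01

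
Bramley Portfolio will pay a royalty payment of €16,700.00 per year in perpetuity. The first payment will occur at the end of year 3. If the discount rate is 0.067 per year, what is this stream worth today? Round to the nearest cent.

Value at end of year 2: C / r = €16,700.00 / 0.067 = €249,253.7313
Discount to today: PV = €249,253.7313 / (1 + 0.067)^2 = €249,253.7313 / 1.138489 = €218,933.81

€218933.81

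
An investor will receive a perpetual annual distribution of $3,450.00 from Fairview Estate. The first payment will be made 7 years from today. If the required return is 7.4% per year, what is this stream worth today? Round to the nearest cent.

Value at end of year 6: C / r = $3,450.00 / 0.074 = $46,621.6216
Discount to today: PV = $46,621.6216 / (1 + 0.074)^6 = $46,621.6216 / 1.534708 = $30,378.18

$30378.18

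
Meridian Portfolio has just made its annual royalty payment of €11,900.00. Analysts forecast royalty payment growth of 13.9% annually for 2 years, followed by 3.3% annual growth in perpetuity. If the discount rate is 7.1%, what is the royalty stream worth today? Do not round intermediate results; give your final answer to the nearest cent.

€391989.18

D_1 = 13554.10000
D_2 = 15438.11990
Terminal value at year 2: TV = D_2×(1+g_2)/(r−g_2) = 15947.57786/0.038 = 419673.10149
P_0 = D_1/(1+r)^1 + D_2/(1+r)^2 + TV/(1+r)^2
    = 12655.55556 + 13459.08289 + 365874.54284 = 391989.18129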